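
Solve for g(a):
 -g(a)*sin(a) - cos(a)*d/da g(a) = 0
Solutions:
 g(a) = C1*cos(a)


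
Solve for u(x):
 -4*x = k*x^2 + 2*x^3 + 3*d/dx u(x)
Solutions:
 u(x) = C1 - k*x^3/9 - x^4/6 - 2*x^2/3


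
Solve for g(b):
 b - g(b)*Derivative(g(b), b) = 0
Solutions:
 g(b) = -sqrt(C1 + b^2)
 g(b) = sqrt(C1 + b^2)


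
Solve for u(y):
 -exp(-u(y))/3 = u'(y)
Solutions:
 u(y) = log(C1 - y/3)


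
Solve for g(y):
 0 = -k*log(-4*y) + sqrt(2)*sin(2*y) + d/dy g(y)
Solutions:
 g(y) = C1 + k*y*(log(-y) - 1) + 2*k*y*log(2) + sqrt(2)*cos(2*y)/2


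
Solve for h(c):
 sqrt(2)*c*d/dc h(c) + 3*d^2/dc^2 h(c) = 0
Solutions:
 h(c) = C1 + C2*erf(2^(3/4)*sqrt(3)*c/6)


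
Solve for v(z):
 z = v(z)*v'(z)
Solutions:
 v(z) = -sqrt(C1 + z^2)
 v(z) = sqrt(C1 + z^2)


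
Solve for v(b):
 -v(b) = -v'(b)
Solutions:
 v(b) = C1*exp(b)


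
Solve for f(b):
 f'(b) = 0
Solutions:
 f(b) = C1


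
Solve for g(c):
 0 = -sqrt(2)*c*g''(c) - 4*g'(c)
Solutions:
 g(c) = C1 + C2*c^(1 - 2*sqrt(2))


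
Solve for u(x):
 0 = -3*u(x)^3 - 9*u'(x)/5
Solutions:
 u(x) = -sqrt(6)*sqrt(-1/(C1 - 5*x))/2
 u(x) = sqrt(6)*sqrt(-1/(C1 - 5*x))/2


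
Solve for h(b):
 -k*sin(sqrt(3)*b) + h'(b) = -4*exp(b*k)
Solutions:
 h(b) = C1 - sqrt(3)*k*cos(sqrt(3)*b)/3 - 4*exp(b*k)/k


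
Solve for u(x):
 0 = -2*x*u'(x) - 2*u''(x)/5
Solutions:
 u(x) = C1 + C2*erf(sqrt(10)*x/2)


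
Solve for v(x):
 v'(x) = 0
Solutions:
 v(x) = C1


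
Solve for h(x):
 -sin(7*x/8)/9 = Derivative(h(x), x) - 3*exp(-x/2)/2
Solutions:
 h(x) = C1 + 8*cos(7*x/8)/63 - 3*exp(-x/2)


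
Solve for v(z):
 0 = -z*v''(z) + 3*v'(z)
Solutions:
 v(z) = C1 + C2*z^4


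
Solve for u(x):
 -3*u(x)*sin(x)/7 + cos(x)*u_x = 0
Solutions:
 u(x) = C1/cos(x)^(3/7)


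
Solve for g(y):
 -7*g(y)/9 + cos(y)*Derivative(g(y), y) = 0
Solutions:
 g(y) = C1*(sin(y) + 1)^(7/18)/(sin(y) - 1)^(7/18)


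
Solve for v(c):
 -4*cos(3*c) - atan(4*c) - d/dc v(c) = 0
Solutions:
 v(c) = C1 - c*atan(4*c) + log(16*c^2 + 1)/8 - 4*sin(3*c)/3


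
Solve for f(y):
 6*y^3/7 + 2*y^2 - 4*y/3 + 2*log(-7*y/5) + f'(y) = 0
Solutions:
 f(y) = C1 - 3*y^4/14 - 2*y^3/3 + 2*y^2/3 - 2*y*log(-y) + 2*y*(-log(7) + 1 + log(5))


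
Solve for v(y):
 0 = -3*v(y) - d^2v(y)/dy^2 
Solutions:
 v(y) = C1*sin(sqrt(3)*y) + C2*cos(sqrt(3)*y)


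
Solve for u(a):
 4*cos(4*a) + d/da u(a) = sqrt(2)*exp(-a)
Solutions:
 u(a) = C1 - sin(4*a) - sqrt(2)*exp(-a)


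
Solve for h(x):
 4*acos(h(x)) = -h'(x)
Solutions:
 Integral(1/acos(_y), (_y, h(x))) = C1 - 4*x


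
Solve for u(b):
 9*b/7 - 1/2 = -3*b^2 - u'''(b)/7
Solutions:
 u(b) = C1 + C2*b + C3*b^2 - 7*b^5/20 - 3*b^4/8 + 7*b^3/12


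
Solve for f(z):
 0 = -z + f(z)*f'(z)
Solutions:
 f(z) = -sqrt(C1 + z^2)
 f(z) = sqrt(C1 + z^2)


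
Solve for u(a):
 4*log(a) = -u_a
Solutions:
 u(a) = C1 - 4*a*log(a) + 4*a


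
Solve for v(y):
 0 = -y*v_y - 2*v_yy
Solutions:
 v(y) = C1 + C2*erf(y/2)


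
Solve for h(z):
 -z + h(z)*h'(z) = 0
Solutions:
 h(z) = -sqrt(C1 + z^2)
 h(z) = sqrt(C1 + z^2)


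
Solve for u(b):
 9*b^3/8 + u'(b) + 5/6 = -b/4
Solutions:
 u(b) = C1 - 9*b^4/32 - b^2/8 - 5*b/6


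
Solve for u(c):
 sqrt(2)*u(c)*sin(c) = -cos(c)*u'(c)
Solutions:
 u(c) = C1*cos(c)^(sqrt(2))


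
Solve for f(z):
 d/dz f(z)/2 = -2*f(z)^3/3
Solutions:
 f(z) = -sqrt(6)*sqrt(-1/(C1 - 4*z))/2
 f(z) = sqrt(6)*sqrt(-1/(C1 - 4*z))/2


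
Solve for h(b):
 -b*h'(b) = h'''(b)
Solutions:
 h(b) = C1 + Integral(C2*airyai(-b) + C3*airybi(-b), b)


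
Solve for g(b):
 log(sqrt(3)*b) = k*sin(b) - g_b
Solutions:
 g(b) = C1 - b*log(b) - b*log(3)/2 + b - k*cos(b)


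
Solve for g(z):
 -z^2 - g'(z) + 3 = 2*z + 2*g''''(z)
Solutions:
 g(z) = C1 + C4*exp(-2^(2/3)*z/2) - z^3/3 - z^2 + 3*z + (C2*sin(2^(2/3)*sqrt(3)*z/4) + C3*cos(2^(2/3)*sqrt(3)*z/4))*exp(2^(2/3)*z/4)


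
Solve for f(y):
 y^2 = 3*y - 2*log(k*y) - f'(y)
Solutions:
 f(y) = C1 - y^3/3 + 3*y^2/2 - 2*y*log(k*y) + 2*y


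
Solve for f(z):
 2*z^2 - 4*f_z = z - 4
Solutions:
 f(z) = C1 + z^3/6 - z^2/8 + z


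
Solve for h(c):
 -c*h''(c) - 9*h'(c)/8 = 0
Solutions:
 h(c) = C1 + C2/c^(1/8)


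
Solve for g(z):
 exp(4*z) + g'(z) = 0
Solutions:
 g(z) = C1 - exp(4*z)/4


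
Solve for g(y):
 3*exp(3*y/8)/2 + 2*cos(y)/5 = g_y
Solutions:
 g(y) = C1 + 4*exp(3*y/8) + 2*sin(y)/5


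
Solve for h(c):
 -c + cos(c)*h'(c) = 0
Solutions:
 h(c) = C1 + Integral(c/cos(c), c)


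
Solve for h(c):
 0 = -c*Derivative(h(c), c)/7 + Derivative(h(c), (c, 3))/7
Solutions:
 h(c) = C1 + Integral(C2*airyai(c) + C3*airybi(c), c)


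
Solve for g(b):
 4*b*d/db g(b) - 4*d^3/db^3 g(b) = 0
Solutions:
 g(b) = C1 + Integral(C2*airyai(b) + C3*airybi(b), b)


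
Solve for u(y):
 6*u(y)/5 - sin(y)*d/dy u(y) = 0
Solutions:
 u(y) = C1*(cos(y) - 1)^(3/5)/(cos(y) + 1)^(3/5)


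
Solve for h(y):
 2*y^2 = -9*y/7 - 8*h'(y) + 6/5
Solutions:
 h(y) = C1 - y^3/12 - 9*y^2/112 + 3*y/20


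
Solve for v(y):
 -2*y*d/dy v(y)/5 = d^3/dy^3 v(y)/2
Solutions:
 v(y) = C1 + Integral(C2*airyai(-10^(2/3)*y/5) + C3*airybi(-10^(2/3)*y/5), y)


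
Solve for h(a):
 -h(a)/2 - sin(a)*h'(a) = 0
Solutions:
 h(a) = C1*(cos(a) + 1)^(1/4)/(cos(a) - 1)^(1/4)


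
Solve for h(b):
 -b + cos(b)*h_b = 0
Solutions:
 h(b) = C1 + Integral(b/cos(b), b)


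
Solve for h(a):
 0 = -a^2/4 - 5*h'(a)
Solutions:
 h(a) = C1 - a^3/60


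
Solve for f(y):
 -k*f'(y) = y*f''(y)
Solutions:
 f(y) = C1 + y^(1 - re(k))*(C2*sin(log(y)*Abs(im(k))) + C3*cos(log(y)*im(k)))


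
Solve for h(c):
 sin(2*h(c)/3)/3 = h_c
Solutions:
 -c/3 + 3*log(cos(2*h(c)/3) - 1)/4 - 3*log(cos(2*h(c)/3) + 1)/4 = C1


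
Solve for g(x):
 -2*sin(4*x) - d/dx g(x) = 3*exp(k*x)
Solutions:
 g(x) = C1 + cos(4*x)/2 - 3*exp(k*x)/k


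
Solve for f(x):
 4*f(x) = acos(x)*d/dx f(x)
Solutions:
 f(x) = C1*exp(4*Integral(1/acos(x), x))


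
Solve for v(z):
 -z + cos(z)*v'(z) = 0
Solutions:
 v(z) = C1 + Integral(z/cos(z), z)


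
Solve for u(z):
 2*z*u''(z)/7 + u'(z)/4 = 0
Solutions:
 u(z) = C1 + C2*z^(1/8)


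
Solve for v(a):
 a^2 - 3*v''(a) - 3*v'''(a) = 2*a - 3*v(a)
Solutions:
 v(a) = C1*exp(-a*(2*2^(1/3)/(3*sqrt(69) + 25)^(1/3) + 4 + 2^(2/3)*(3*sqrt(69) + 25)^(1/3))/12)*sin(2^(1/3)*sqrt(3)*a*(-2^(1/3)*(3*sqrt(69) + 25)^(1/3) + 2/(3*sqrt(69) + 25)^(1/3))/12) + C2*exp(-a*(2*2^(1/3)/(3*sqrt(69) + 25)^(1/3) + 4 + 2^(2/3)*(3*sqrt(69) + 25)^(1/3))/12)*cos(2^(1/3)*sqrt(3)*a*(-2^(1/3)*(3*sqrt(69) + 25)^(1/3) + 2/(3*sqrt(69) + 25)^(1/3))/12) + C3*exp(a*(-2 + 2*2^(1/3)/(3*sqrt(69) + 25)^(1/3) + 2^(2/3)*(3*sqrt(69) + 25)^(1/3))/6) - a^2/3 + 2*a/3 - 2/3


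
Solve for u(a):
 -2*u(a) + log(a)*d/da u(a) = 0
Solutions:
 u(a) = C1*exp(2*li(a))


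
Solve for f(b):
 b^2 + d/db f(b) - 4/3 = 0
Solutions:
 f(b) = C1 - b^3/3 + 4*b/3


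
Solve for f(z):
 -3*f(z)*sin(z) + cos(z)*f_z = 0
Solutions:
 f(z) = C1/cos(z)^3


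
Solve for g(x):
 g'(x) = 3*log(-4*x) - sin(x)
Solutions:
 g(x) = C1 + 3*x*log(-x) - 3*x + 6*x*log(2) + cos(x)


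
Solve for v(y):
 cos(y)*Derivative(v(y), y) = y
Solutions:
 v(y) = C1 + Integral(y/cos(y), y)


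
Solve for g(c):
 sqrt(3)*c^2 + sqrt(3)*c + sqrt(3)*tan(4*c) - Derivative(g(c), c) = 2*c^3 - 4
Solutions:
 g(c) = C1 - c^4/2 + sqrt(3)*c^3/3 + sqrt(3)*c^2/2 + 4*c - sqrt(3)*log(cos(4*c))/4


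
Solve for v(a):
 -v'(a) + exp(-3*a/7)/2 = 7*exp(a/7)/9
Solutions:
 v(a) = C1 - 49*exp(a/7)/9 - 7*exp(-3*a/7)/6


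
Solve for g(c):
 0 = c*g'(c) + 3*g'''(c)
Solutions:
 g(c) = C1 + Integral(C2*airyai(-3^(2/3)*c/3) + C3*airybi(-3^(2/3)*c/3), c)


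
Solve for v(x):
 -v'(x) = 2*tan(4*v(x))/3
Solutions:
 v(x) = -asin(C1*exp(-8*x/3))/4 + pi/4
 v(x) = asin(C1*exp(-8*x/3))/4


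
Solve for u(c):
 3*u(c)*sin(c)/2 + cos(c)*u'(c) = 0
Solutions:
 u(c) = C1*cos(c)^(3/2)


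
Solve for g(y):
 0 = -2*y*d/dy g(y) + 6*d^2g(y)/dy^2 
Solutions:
 g(y) = C1 + C2*erfi(sqrt(6)*y/6)


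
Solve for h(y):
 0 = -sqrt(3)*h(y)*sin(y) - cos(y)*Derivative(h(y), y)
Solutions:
 h(y) = C1*cos(y)^(sqrt(3))


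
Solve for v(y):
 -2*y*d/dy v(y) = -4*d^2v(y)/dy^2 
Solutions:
 v(y) = C1 + C2*erfi(y/2)


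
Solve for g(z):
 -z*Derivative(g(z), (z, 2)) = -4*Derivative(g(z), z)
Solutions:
 g(z) = C1 + C2*z^5


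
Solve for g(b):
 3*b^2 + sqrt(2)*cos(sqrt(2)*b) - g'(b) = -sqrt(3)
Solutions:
 g(b) = C1 + b^3 + sqrt(3)*b + sin(sqrt(2)*b)


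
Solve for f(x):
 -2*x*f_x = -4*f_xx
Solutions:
 f(x) = C1 + C2*erfi(x/2)


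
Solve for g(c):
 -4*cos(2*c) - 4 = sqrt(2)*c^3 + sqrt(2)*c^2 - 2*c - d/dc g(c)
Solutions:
 g(c) = C1 + sqrt(2)*c^4/4 + sqrt(2)*c^3/3 - c^2 + 4*c + 4*sin(c)*cos(c)


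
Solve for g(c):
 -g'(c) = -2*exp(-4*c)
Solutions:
 g(c) = C1 - exp(-4*c)/2


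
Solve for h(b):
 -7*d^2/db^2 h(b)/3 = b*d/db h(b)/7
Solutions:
 h(b) = C1 + C2*erf(sqrt(6)*b/14)


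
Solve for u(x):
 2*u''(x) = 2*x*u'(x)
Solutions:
 u(x) = C1 + C2*erfi(sqrt(2)*x/2)


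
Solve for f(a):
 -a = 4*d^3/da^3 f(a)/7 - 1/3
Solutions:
 f(a) = C1 + C2*a + C3*a^2 - 7*a^4/96 + 7*a^3/72


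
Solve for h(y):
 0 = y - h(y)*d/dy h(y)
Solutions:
 h(y) = -sqrt(C1 + y^2)
 h(y) = sqrt(C1 + y^2)


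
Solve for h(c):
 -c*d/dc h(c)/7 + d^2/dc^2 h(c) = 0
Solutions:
 h(c) = C1 + C2*erfi(sqrt(14)*c/14)


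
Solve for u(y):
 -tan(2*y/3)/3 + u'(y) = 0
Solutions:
 u(y) = C1 - log(cos(2*y/3))/2


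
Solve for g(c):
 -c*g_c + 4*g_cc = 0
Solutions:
 g(c) = C1 + C2*erfi(sqrt(2)*c/4)


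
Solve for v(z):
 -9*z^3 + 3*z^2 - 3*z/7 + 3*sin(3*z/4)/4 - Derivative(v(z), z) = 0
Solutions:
 v(z) = C1 - 9*z^4/4 + z^3 - 3*z^2/14 - cos(3*z/4)


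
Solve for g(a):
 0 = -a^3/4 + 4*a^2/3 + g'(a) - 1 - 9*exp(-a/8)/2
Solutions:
 g(a) = C1 + a^4/16 - 4*a^3/9 + a - 36*exp(-a/8)


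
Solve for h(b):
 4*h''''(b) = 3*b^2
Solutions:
 h(b) = C1 + C2*b + C3*b^2 + C4*b^3 + b^6/480


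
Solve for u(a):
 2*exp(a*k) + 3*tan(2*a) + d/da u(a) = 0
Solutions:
 u(a) = C1 - 2*Piecewise((exp(a*k)/k, Ne(k, 0)), (a, True)) + 3*log(cos(2*a))/2


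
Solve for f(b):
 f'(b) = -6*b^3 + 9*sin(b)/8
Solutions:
 f(b) = C1 - 3*b^4/2 - 9*cos(b)/8


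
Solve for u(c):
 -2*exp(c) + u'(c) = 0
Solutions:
 u(c) = C1 + 2*exp(c)


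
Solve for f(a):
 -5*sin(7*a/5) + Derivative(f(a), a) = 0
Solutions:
 f(a) = C1 - 25*cos(7*a/5)/7


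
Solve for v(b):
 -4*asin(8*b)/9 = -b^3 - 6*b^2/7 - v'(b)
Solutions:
 v(b) = C1 - b^4/4 - 2*b^3/7 + 4*b*asin(8*b)/9 + sqrt(1 - 64*b^2)/18


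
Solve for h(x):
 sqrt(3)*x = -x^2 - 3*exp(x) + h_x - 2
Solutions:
 h(x) = C1 + x^3/3 + sqrt(3)*x^2/2 + 2*x + 3*exp(x)


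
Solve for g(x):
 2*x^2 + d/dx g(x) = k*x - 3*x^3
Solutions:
 g(x) = C1 + k*x^2/2 - 3*x^4/4 - 2*x^3/3


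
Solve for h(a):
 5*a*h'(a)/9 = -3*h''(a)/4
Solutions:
 h(a) = C1 + C2*erf(sqrt(30)*a/9)


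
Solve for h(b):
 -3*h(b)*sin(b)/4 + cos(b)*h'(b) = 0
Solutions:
 h(b) = C1/cos(b)^(3/4)


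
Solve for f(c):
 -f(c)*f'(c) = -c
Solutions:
 f(c) = -sqrt(C1 + c^2)
 f(c) = sqrt(C1 + c^2)


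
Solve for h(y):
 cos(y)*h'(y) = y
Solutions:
 h(y) = C1 + Integral(y/cos(y), y)


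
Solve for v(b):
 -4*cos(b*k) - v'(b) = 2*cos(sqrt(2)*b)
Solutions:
 v(b) = C1 - sqrt(2)*sin(sqrt(2)*b) - 4*sin(b*k)/k


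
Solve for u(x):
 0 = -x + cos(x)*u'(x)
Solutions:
 u(x) = C1 + Integral(x/cos(x), x)


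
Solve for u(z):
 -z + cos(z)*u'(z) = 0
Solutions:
 u(z) = C1 + Integral(z/cos(z), z)


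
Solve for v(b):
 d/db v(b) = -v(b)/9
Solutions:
 v(b) = C1*exp(-b/9)


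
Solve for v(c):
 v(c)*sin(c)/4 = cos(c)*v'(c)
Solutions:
 v(c) = C1/cos(c)^(1/4)


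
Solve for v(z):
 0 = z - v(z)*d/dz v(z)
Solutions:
 v(z) = -sqrt(C1 + z^2)
 v(z) = sqrt(C1 + z^2)


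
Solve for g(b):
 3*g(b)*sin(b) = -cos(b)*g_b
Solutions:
 g(b) = C1*cos(b)^3


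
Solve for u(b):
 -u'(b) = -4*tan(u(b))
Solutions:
 u(b) = pi - asin(C1*exp(4*b))
 u(b) = asin(C1*exp(4*b))


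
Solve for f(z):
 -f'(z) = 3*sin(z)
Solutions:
 f(z) = C1 + 3*cos(z)


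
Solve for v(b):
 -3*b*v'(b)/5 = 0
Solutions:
 v(b) = C1


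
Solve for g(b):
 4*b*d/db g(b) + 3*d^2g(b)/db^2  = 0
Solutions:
 g(b) = C1 + C2*erf(sqrt(6)*b/3)


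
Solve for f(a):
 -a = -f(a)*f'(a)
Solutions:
 f(a) = -sqrt(C1 + a^2)
 f(a) = sqrt(C1 + a^2)


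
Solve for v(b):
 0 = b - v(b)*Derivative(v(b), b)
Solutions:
 v(b) = -sqrt(C1 + b^2)
 v(b) = sqrt(C1 + b^2)


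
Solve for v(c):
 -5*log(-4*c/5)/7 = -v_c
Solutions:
 v(c) = C1 + 5*c*log(-c)/7 + 5*c*(-log(5) - 1 + 2*log(2))/7


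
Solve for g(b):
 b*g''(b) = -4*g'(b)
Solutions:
 g(b) = C1 + C2/b^3


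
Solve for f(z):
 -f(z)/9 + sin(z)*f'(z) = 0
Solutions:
 f(z) = C1*(cos(z) - 1)^(1/18)/(cos(z) + 1)^(1/18)


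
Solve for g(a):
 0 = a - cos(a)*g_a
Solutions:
 g(a) = C1 + Integral(a/cos(a), a)


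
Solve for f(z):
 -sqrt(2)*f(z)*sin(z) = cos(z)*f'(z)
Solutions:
 f(z) = C1*cos(z)^(sqrt(2))


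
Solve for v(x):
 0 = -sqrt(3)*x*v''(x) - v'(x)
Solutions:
 v(x) = C1 + C2*x^(1 - sqrt(3)/3)


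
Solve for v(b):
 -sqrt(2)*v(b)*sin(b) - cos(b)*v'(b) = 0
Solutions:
 v(b) = C1*cos(b)^(sqrt(2))


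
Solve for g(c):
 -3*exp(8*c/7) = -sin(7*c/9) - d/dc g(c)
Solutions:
 g(c) = C1 + 21*exp(8*c/7)/8 + 9*cos(7*c/9)/7


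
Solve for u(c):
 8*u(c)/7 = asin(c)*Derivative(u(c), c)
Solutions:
 u(c) = C1*exp(8*Integral(1/asin(c), c)/7)


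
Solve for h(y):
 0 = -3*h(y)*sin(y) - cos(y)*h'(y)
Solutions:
 h(y) = C1*cos(y)^3


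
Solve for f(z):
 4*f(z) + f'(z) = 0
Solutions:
 f(z) = C1*exp(-4*z)


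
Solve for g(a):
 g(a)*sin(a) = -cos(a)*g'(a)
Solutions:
 g(a) = C1*cos(a)


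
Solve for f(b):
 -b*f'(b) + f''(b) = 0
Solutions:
 f(b) = C1 + C2*erfi(sqrt(2)*b/2)


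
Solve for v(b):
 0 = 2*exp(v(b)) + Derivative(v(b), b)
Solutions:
 v(b) = log(1/(C1 + 2*b))


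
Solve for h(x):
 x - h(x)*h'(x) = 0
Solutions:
 h(x) = -sqrt(C1 + x^2)
 h(x) = sqrt(C1 + x^2)


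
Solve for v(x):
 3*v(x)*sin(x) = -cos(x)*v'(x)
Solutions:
 v(x) = C1*cos(x)^3


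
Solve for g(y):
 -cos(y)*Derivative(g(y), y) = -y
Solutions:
 g(y) = C1 + Integral(y/cos(y), y)


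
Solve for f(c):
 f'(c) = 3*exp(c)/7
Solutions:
 f(c) = C1 + 3*exp(c)/7


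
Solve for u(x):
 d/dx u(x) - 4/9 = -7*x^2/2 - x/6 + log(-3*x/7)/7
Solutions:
 u(x) = C1 - 7*x^3/6 - x^2/12 + x*log(-x)/7 + x*(-9*log(7) + 9*log(3) + 19)/63


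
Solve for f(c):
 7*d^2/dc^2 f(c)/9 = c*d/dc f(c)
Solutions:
 f(c) = C1 + C2*erfi(3*sqrt(14)*c/14)


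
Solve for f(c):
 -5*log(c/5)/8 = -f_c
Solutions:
 f(c) = C1 + 5*c*log(c)/8 - 5*c*log(5)/8 - 5*c/8


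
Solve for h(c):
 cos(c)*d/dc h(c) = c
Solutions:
 h(c) = C1 + Integral(c/cos(c), c)


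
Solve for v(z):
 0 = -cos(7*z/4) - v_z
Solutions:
 v(z) = C1 - 4*sin(7*z/4)/7


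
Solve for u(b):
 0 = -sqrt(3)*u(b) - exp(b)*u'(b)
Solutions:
 u(b) = C1*exp(sqrt(3)*exp(-b))


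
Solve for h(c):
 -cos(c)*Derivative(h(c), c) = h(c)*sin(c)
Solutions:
 h(c) = C1*cos(c)


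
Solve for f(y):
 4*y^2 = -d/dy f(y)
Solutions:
 f(y) = C1 - 4*y^3/3


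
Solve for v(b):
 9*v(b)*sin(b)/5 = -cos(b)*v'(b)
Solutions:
 v(b) = C1*cos(b)^(9/5)


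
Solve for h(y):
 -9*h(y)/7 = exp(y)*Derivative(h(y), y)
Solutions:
 h(y) = C1*exp(9*exp(-y)/7)


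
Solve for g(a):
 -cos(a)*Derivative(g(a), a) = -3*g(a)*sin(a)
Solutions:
 g(a) = C1/cos(a)^3


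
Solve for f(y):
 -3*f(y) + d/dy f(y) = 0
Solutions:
 f(y) = C1*exp(3*y)


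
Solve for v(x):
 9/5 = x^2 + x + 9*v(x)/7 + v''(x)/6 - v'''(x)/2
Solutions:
 v(x) = C1*exp(x*(-7^(2/3)*(405*sqrt(263) + 6568)^(1/3) - 7*7^(1/3)/(405*sqrt(263) + 6568)^(1/3) + 14)/126)*sin(sqrt(3)*7^(1/3)*x*(-7^(1/3)*(405*sqrt(263) + 6568)^(1/3) + 7/(405*sqrt(263) + 6568)^(1/3))/126) + C2*exp(x*(-7^(2/3)*(405*sqrt(263) + 6568)^(1/3) - 7*7^(1/3)/(405*sqrt(263) + 6568)^(1/3) + 14)/126)*cos(sqrt(3)*7^(1/3)*x*(-7^(1/3)*(405*sqrt(263) + 6568)^(1/3) + 7/(405*sqrt(263) + 6568)^(1/3))/126) + C3*exp(x*(7*7^(1/3)/(405*sqrt(263) + 6568)^(1/3) + 7 + 7^(2/3)*(405*sqrt(263) + 6568)^(1/3))/63) - 7*x^2/9 - 7*x/9 + 1946/1215


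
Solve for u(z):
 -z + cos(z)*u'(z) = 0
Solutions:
 u(z) = C1 + Integral(z/cos(z), z)


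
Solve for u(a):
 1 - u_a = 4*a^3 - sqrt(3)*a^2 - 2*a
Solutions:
 u(a) = C1 - a^4 + sqrt(3)*a^3/3 + a^2 + a


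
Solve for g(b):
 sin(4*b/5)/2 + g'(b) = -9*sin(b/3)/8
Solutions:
 g(b) = C1 + 27*cos(b/3)/8 + 5*cos(4*b/5)/8


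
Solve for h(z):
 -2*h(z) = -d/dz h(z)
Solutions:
 h(z) = C1*exp(2*z)


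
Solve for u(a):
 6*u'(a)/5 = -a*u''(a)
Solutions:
 u(a) = C1 + C2/a^(1/5)


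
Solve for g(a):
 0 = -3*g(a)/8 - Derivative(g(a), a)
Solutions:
 g(a) = C1*exp(-3*a/8)


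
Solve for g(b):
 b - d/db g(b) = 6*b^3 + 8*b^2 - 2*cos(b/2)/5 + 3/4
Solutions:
 g(b) = C1 - 3*b^4/2 - 8*b^3/3 + b^2/2 - 3*b/4 + 4*sin(b/2)/5


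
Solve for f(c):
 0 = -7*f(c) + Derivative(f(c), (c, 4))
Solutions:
 f(c) = C1*exp(-7^(1/4)*c) + C2*exp(7^(1/4)*c) + C3*sin(7^(1/4)*c) + C4*cos(7^(1/4)*c)


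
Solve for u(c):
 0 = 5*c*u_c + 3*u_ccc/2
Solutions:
 u(c) = C1 + Integral(C2*airyai(-10^(1/3)*3^(2/3)*c/3) + C3*airybi(-10^(1/3)*3^(2/3)*c/3), c)


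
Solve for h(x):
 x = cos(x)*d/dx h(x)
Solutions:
 h(x) = C1 + Integral(x/cos(x), x)


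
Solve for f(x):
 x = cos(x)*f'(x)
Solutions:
 f(x) = C1 + Integral(x/cos(x), x)


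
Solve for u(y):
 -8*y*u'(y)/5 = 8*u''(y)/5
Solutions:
 u(y) = C1 + C2*erf(sqrt(2)*y/2)


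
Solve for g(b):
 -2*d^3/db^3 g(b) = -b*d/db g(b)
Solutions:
 g(b) = C1 + Integral(C2*airyai(2^(2/3)*b/2) + C3*airybi(2^(2/3)*b/2), b)


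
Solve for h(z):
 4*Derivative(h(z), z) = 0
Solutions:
 h(z) = C1


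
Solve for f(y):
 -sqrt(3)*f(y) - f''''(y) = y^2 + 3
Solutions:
 f(y) = -sqrt(3)*y^2/3 + (C1*sin(sqrt(2)*3^(1/8)*y/2) + C2*cos(sqrt(2)*3^(1/8)*y/2))*exp(-sqrt(2)*3^(1/8)*y/2) + (C3*sin(sqrt(2)*3^(1/8)*y/2) + C4*cos(sqrt(2)*3^(1/8)*y/2))*exp(sqrt(2)*3^(1/8)*y/2) - sqrt(3)


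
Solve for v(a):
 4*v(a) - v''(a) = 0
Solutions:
 v(a) = C1*exp(-2*a) + C2*exp(2*a)


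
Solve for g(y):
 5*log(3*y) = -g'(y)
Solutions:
 g(y) = C1 - 5*y*log(y) - y*log(243) + 5*y


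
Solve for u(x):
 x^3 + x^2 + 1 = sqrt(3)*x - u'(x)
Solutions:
 u(x) = C1 - x^4/4 - x^3/3 + sqrt(3)*x^2/2 - x


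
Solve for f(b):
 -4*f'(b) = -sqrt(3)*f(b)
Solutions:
 f(b) = C1*exp(sqrt(3)*b/4)


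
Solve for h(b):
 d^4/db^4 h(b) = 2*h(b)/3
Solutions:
 h(b) = C1*exp(-2^(1/4)*3^(3/4)*b/3) + C2*exp(2^(1/4)*3^(3/4)*b/3) + C3*sin(2^(1/4)*3^(3/4)*b/3) + C4*cos(2^(1/4)*3^(3/4)*b/3)


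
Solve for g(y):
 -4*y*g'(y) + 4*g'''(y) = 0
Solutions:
 g(y) = C1 + Integral(C2*airyai(y) + C3*airybi(y), y)


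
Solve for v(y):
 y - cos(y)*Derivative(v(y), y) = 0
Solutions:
 v(y) = C1 + Integral(y/cos(y), y)


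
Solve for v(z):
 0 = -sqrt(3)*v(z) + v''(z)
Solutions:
 v(z) = C1*exp(-3^(1/4)*z) + C2*exp(3^(1/4)*z)


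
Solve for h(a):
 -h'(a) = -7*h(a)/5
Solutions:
 h(a) = C1*exp(7*a/5)


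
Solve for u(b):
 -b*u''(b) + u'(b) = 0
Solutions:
 u(b) = C1 + C2*b^2


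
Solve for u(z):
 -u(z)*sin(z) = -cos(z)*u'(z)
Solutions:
 u(z) = C1/cos(z)


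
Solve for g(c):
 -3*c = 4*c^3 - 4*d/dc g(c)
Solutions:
 g(c) = C1 + c^4/4 + 3*c^2/8


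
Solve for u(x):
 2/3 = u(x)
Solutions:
 u(x) = 2/3


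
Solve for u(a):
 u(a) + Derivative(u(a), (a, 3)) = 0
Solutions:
 u(a) = C3*exp(-a) + (C1*sin(sqrt(3)*a/2) + C2*cos(sqrt(3)*a/2))*exp(a/2)


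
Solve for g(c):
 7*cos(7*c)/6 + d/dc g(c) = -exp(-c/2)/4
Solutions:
 g(c) = C1 - sin(7*c)/6 + exp(-c/2)/2


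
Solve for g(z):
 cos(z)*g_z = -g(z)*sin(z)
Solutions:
 g(z) = C1*cos(z)


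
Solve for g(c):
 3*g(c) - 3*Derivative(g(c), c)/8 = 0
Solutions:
 g(c) = C1*exp(8*c)


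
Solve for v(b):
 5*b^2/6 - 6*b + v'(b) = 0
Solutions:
 v(b) = C1 - 5*b^3/18 + 3*b^2


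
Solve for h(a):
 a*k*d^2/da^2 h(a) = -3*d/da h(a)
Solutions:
 h(a) = C1 + a^(((re(k) - 3)*re(k) + im(k)^2)/(re(k)^2 + im(k)^2))*(C2*sin(3*log(a)*Abs(im(k))/(re(k)^2 + im(k)^2)) + C3*cos(3*log(a)*im(k)/(re(k)^2 + im(k)^2)))


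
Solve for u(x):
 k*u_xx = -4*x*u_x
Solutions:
 u(x) = C1 + C2*sqrt(k)*erf(sqrt(2)*x*sqrt(1/k))


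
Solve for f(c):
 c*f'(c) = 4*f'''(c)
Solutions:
 f(c) = C1 + Integral(C2*airyai(2^(1/3)*c/2) + C3*airybi(2^(1/3)*c/2), c)


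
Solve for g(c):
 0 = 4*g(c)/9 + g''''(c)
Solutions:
 g(c) = (C1*sin(sqrt(3)*c/3) + C2*cos(sqrt(3)*c/3))*exp(-sqrt(3)*c/3) + (C3*sin(sqrt(3)*c/3) + C4*cos(sqrt(3)*c/3))*exp(sqrt(3)*c/3)


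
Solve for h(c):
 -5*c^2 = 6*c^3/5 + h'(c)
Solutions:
 h(c) = C1 - 3*c^4/10 - 5*c^3/3


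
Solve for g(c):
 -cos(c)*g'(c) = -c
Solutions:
 g(c) = C1 + Integral(c/cos(c), c)


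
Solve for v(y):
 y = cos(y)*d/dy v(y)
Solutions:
 v(y) = C1 + Integral(y/cos(y), y)


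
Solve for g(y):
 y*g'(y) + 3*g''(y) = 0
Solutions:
 g(y) = C1 + C2*erf(sqrt(6)*y/6)


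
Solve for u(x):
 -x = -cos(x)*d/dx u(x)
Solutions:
 u(x) = C1 + Integral(x/cos(x), x)


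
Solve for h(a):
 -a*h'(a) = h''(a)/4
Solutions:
 h(a) = C1 + C2*erf(sqrt(2)*a)


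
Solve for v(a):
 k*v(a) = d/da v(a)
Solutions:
 v(a) = C1*exp(a*k)


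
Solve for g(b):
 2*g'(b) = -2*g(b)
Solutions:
 g(b) = C1*exp(-b)


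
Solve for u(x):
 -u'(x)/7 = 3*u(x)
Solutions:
 u(x) = C1*exp(-21*x)


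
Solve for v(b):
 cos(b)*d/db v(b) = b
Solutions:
 v(b) = C1 + Integral(b/cos(b), b)


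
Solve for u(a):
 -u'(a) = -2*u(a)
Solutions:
 u(a) = C1*exp(2*a)


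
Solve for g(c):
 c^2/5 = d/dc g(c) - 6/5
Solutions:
 g(c) = C1 + c^3/15 + 6*c/5


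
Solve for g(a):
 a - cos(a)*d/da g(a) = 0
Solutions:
 g(a) = C1 + Integral(a/cos(a), a)


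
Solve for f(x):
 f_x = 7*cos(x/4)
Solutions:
 f(x) = C1 + 28*sin(x/4)


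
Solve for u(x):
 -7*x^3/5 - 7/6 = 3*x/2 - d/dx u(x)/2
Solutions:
 u(x) = C1 + 7*x^4/10 + 3*x^2/2 + 7*x/3


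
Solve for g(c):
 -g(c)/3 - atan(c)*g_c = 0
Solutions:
 g(c) = C1*exp(-Integral(1/atan(c), c)/3)


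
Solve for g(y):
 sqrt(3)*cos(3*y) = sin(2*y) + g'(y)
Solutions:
 g(y) = C1 + sqrt(3)*sin(3*y)/3 + cos(2*y)/2


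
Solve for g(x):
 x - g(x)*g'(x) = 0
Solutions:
 g(x) = -sqrt(C1 + x^2)
 g(x) = sqrt(C1 + x^2)


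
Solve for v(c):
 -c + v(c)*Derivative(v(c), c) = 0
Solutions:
 v(c) = -sqrt(C1 + c^2)
 v(c) = sqrt(C1 + c^2)


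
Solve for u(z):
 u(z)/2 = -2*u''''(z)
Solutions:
 u(z) = (C1*sin(z/2) + C2*cos(z/2))*exp(-z/2) + (C3*sin(z/2) + C4*cos(z/2))*exp(z/2)


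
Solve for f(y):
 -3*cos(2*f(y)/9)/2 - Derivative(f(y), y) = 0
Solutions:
 3*y/2 - 9*log(sin(2*f(y)/9) - 1)/4 + 9*log(sin(2*f(y)/9) + 1)/4 = C1


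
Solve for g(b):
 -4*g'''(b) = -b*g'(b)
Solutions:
 g(b) = C1 + Integral(C2*airyai(2^(1/3)*b/2) + C3*airybi(2^(1/3)*b/2), b)


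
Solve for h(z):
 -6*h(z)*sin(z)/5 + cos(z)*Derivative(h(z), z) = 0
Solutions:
 h(z) = C1/cos(z)^(6/5)


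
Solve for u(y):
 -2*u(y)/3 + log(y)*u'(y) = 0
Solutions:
 u(y) = C1*exp(2*li(y)/3)


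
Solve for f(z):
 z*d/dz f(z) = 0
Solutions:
 f(z) = C1


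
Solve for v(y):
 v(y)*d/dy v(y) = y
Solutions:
 v(y) = -sqrt(C1 + y^2)
 v(y) = sqrt(C1 + y^2)


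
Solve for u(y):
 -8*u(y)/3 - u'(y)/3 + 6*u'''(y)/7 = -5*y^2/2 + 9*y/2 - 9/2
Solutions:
 u(y) = C1*exp(-42^(1/3)*y*(42^(1/3)/(sqrt(46614) + 216)^(1/3) + (sqrt(46614) + 216)^(1/3))/36)*sin(14^(1/3)*3^(1/6)*y*(-3^(2/3)*(sqrt(46614) + 216)^(1/3) + 3*14^(1/3)/(sqrt(46614) + 216)^(1/3))/36) + C2*exp(-42^(1/3)*y*(42^(1/3)/(sqrt(46614) + 216)^(1/3) + (sqrt(46614) + 216)^(1/3))/36)*cos(14^(1/3)*3^(1/6)*y*(-3^(2/3)*(sqrt(46614) + 216)^(1/3) + 3*14^(1/3)/(sqrt(46614) + 216)^(1/3))/36) + C3*exp(42^(1/3)*y*(42^(1/3)/(sqrt(46614) + 216)^(1/3) + (sqrt(46614) + 216)^(1/3))/18) + 15*y^2/16 - 123*y/64 + 987/512


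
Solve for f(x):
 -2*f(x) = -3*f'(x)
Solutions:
 f(x) = C1*exp(2*x/3)


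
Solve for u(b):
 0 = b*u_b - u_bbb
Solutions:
 u(b) = C1 + Integral(C2*airyai(b) + C3*airybi(b), b)


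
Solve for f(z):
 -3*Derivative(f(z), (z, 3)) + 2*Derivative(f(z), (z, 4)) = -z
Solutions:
 f(z) = C1 + C2*z + C3*z^2 + C4*exp(3*z/2) + z^4/72 + z^3/27


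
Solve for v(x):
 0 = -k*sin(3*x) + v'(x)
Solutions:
 v(x) = C1 - k*cos(3*x)/3


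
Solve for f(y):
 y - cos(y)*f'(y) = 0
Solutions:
 f(y) = C1 + Integral(y/cos(y), y)


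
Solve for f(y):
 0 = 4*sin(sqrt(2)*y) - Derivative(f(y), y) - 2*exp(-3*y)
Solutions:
 f(y) = C1 - 2*sqrt(2)*cos(sqrt(2)*y) + 2*exp(-3*y)/3


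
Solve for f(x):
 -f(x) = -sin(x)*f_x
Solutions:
 f(x) = C1*sqrt(cos(x) - 1)/sqrt(cos(x) + 1)


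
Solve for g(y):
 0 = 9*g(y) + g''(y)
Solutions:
 g(y) = C1*sin(3*y) + C2*cos(3*y)


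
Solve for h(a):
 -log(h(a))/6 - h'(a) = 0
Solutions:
 li(h(a)) = C1 - a/6


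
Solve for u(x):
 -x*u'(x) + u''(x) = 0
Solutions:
 u(x) = C1 + C2*erfi(sqrt(2)*x/2)


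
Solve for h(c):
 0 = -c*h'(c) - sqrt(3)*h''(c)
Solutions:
 h(c) = C1 + C2*erf(sqrt(2)*3^(3/4)*c/6)


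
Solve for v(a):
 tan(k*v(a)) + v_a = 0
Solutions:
 v(a) = Piecewise((-asin(exp(C1*k - a*k))/k + pi/k, Ne(k, 0)), (nan, True))
 v(a) = Piecewise((asin(exp(C1*k - a*k))/k, Ne(k, 0)), (nan, True))


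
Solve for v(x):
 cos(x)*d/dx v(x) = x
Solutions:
 v(x) = C1 + Integral(x/cos(x), x)


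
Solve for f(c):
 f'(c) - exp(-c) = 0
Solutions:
 f(c) = C1 - exp(-c)


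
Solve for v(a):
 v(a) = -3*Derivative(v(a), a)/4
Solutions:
 v(a) = C1*exp(-4*a/3)


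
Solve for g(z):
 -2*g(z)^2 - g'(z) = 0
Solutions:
 g(z) = 1/(C1 + 2*z)


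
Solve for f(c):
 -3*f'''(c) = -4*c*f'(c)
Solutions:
 f(c) = C1 + Integral(C2*airyai(6^(2/3)*c/3) + C3*airybi(6^(2/3)*c/3), c)


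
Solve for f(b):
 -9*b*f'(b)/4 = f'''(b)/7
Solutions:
 f(b) = C1 + Integral(C2*airyai(-126^(1/3)*b/2) + C3*airybi(-126^(1/3)*b/2), b)


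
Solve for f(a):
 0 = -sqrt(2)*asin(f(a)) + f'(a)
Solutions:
 Integral(1/asin(_y), (_y, f(a))) = C1 + sqrt(2)*a


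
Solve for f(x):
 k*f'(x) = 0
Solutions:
 f(x) = C1


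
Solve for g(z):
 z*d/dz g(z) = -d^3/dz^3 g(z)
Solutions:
 g(z) = C1 + Integral(C2*airyai(-z) + C3*airybi(-z), z)


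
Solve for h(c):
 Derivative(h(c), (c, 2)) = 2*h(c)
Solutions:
 h(c) = C1*exp(-sqrt(2)*c) + C2*exp(sqrt(2)*c)


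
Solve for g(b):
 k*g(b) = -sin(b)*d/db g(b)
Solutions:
 g(b) = C1*exp(k*(-log(cos(b) - 1) + log(cos(b) + 1))/2)


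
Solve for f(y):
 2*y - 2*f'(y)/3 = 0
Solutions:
 f(y) = C1 + 3*y^2/2


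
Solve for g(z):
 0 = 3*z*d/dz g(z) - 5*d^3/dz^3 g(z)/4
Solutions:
 g(z) = C1 + Integral(C2*airyai(12^(1/3)*5^(2/3)*z/5) + C3*airybi(12^(1/3)*5^(2/3)*z/5), z)


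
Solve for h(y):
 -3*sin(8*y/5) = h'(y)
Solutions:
 h(y) = C1 + 15*cos(8*y/5)/8


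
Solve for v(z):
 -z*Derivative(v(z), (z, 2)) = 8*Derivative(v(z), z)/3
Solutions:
 v(z) = C1 + C2/z^(5/3)


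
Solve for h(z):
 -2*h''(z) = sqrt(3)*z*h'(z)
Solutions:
 h(z) = C1 + C2*erf(3^(1/4)*z/2)


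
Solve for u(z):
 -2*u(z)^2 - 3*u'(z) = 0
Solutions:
 u(z) = 3/(C1 + 2*z)


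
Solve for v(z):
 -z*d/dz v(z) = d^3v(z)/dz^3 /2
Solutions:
 v(z) = C1 + Integral(C2*airyai(-2^(1/3)*z) + C3*airybi(-2^(1/3)*z), z)


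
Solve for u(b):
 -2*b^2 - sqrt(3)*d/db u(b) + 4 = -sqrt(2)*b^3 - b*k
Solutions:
 u(b) = C1 + sqrt(6)*b^4/12 - 2*sqrt(3)*b^3/9 + sqrt(3)*b^2*k/6 + 4*sqrt(3)*b/3


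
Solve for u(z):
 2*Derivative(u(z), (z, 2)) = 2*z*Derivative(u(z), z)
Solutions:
 u(z) = C1 + C2*erfi(sqrt(2)*z/2)


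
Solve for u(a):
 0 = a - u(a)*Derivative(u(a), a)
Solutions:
 u(a) = -sqrt(C1 + a^2)
 u(a) = sqrt(C1 + a^2)


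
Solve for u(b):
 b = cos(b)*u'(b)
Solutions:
 u(b) = C1 + Integral(b/cos(b), b)


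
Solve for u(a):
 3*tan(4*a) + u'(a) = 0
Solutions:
 u(a) = C1 + 3*log(cos(4*a))/4


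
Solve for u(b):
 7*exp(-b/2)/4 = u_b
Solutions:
 u(b) = C1 - 7*exp(-b/2)/2


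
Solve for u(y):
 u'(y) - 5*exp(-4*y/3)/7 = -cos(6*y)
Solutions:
 u(y) = C1 - sin(6*y)/6 - 15*exp(-4*y/3)/28


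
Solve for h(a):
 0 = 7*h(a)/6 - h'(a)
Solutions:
 h(a) = C1*exp(7*a/6)


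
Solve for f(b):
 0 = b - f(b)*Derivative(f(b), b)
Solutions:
 f(b) = -sqrt(C1 + b^2)
 f(b) = sqrt(C1 + b^2)


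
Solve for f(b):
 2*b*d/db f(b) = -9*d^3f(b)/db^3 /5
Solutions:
 f(b) = C1 + Integral(C2*airyai(-30^(1/3)*b/3) + C3*airybi(-30^(1/3)*b/3), b)


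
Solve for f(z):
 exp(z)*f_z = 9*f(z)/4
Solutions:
 f(z) = C1*exp(-9*exp(-z)/4)


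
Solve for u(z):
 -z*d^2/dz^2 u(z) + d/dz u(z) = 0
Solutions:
 u(z) = C1 + C2*z^2


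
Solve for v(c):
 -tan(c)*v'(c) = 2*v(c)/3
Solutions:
 v(c) = C1/sin(c)^(2/3)


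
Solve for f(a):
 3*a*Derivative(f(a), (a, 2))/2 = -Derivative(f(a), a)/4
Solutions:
 f(a) = C1 + C2*a^(5/6)


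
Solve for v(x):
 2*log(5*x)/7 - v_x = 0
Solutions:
 v(x) = C1 + 2*x*log(x)/7 - 2*x/7 + 2*x*log(5)/7


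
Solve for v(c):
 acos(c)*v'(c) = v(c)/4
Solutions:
 v(c) = C1*exp(Integral(1/acos(c), c)/4)


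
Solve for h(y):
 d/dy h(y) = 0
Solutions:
 h(y) = C1


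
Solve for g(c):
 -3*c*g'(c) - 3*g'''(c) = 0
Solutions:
 g(c) = C1 + Integral(C2*airyai(-c) + C3*airybi(-c), c)


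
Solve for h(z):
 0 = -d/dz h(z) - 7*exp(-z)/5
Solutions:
 h(z) = C1 + 7*exp(-z)/5


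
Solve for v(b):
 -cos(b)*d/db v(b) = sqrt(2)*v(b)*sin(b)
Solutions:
 v(b) = C1*cos(b)^(sqrt(2))


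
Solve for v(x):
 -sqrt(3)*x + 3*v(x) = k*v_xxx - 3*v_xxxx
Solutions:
 v(x) = C1*exp(x*(k - sqrt(k^2 + 6*12^(1/3)*(k^2 + sqrt(k^4 - 768))^(1/3) + 48*18^(1/3)/(k^2 + sqrt(k^4 - 768))^(1/3)) - sqrt(2)*sqrt(-k^3/sqrt(k^2 + 6*12^(1/3)*(k^2 + sqrt(k^4 - 768))^(1/3) + 48*18^(1/3)/(k^2 + sqrt(k^4 - 768))^(1/3)) + k^2 - 3*12^(1/3)*(k^2 + sqrt(k^4 - 768))^(1/3) - 24*18^(1/3)/(k^2 + sqrt(k^4 - 768))^(1/3)))/12) + C2*exp(x*(k - sqrt(k^2 + 6*12^(1/3)*(k^2 + sqrt(k^4 - 768))^(1/3) + 48*18^(1/3)/(k^2 + sqrt(k^4 - 768))^(1/3)) + sqrt(2)*sqrt(-k^3/sqrt(k^2 + 6*12^(1/3)*(k^2 + sqrt(k^4 - 768))^(1/3) + 48*18^(1/3)/(k^2 + sqrt(k^4 - 768))^(1/3)) + k^2 - 3*12^(1/3)*(k^2 + sqrt(k^4 - 768))^(1/3) - 24*18^(1/3)/(k^2 + sqrt(k^4 - 768))^(1/3)))/12) + C3*exp(x*(k + sqrt(k^2 + 6*12^(1/3)*(k^2 + sqrt(k^4 - 768))^(1/3) + 48*18^(1/3)/(k^2 + sqrt(k^4 - 768))^(1/3)) - sqrt(2)*sqrt(k^3/sqrt(k^2 + 6*12^(1/3)*(k^2 + sqrt(k^4 - 768))^(1/3) + 48*18^(1/3)/(k^2 + sqrt(k^4 - 768))^(1/3)) + k^2 - 3*12^(1/3)*(k^2 + sqrt(k^4 - 768))^(1/3) - 24*18^(1/3)/(k^2 + sqrt(k^4 - 768))^(1/3)))/12) + C4*exp(x*(k + sqrt(k^2 + 6*12^(1/3)*(k^2 + sqrt(k^4 - 768))^(1/3) + 48*18^(1/3)/(k^2 + sqrt(k^4 - 768))^(1/3)) + sqrt(2)*sqrt(k^3/sqrt(k^2 + 6*12^(1/3)*(k^2 + sqrt(k^4 - 768))^(1/3) + 48*18^(1/3)/(k^2 + sqrt(k^4 - 768))^(1/3)) + k^2 - 3*12^(1/3)*(k^2 + sqrt(k^4 - 768))^(1/3) - 24*18^(1/3)/(k^2 + sqrt(k^4 - 768))^(1/3)))/12) + sqrt(3)*x/3


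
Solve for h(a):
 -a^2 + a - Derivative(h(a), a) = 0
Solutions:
 h(a) = C1 - a^3/3 + a^2/2


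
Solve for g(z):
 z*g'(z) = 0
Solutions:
 g(z) = C1


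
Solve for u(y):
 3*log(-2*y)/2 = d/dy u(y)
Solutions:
 u(y) = C1 + 3*y*log(-y)/2 + 3*y*(-1 + log(2))/2


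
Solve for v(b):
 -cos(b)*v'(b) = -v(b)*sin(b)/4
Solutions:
 v(b) = C1/cos(b)^(1/4)


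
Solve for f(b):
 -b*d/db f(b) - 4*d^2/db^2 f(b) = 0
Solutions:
 f(b) = C1 + C2*erf(sqrt(2)*b/4)


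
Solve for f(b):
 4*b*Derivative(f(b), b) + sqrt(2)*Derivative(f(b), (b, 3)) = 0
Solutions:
 f(b) = C1 + Integral(C2*airyai(-sqrt(2)*b) + C3*airybi(-sqrt(2)*b), b)


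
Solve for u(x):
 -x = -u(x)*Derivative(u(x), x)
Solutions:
 u(x) = -sqrt(C1 + x^2)
 u(x) = sqrt(C1 + x^2)


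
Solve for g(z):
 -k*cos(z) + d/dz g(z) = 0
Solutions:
 g(z) = C1 + k*sin(z)


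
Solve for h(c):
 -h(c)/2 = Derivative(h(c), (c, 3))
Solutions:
 h(c) = C3*exp(-2^(2/3)*c/2) + (C1*sin(2^(2/3)*sqrt(3)*c/4) + C2*cos(2^(2/3)*sqrt(3)*c/4))*exp(2^(2/3)*c/4)


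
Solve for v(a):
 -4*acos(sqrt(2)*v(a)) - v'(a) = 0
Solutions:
 Integral(1/acos(sqrt(2)*_y), (_y, v(a))) = C1 - 4*a


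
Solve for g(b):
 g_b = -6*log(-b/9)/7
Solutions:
 g(b) = C1 - 6*b*log(-b)/7 + 6*b*(1 + 2*log(3))/7


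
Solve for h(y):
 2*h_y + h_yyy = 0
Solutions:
 h(y) = C1 + C2*sin(sqrt(2)*y) + C3*cos(sqrt(2)*y)


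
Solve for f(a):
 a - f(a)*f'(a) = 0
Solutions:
 f(a) = -sqrt(C1 + a^2)
 f(a) = sqrt(C1 + a^2)


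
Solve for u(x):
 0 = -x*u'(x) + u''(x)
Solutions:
 u(x) = C1 + C2*erfi(sqrt(2)*x/2)


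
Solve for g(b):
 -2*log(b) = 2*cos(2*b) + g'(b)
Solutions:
 g(b) = C1 - 2*b*log(b) + 2*b - sin(2*b)


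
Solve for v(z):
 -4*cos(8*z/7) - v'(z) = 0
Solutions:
 v(z) = C1 - 7*sin(8*z/7)/2


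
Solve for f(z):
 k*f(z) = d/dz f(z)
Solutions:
 f(z) = C1*exp(k*z)


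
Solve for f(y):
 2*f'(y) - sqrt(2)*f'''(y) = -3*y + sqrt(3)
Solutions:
 f(y) = C1 + C2*exp(-2^(1/4)*y) + C3*exp(2^(1/4)*y) - 3*y^2/4 + sqrt(3)*y/2


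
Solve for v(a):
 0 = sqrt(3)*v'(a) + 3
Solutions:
 v(a) = C1 - sqrt(3)*a


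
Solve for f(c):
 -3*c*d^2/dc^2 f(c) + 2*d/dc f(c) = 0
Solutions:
 f(c) = C1 + C2*c^(5/3)


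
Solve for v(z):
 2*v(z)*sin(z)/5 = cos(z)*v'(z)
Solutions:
 v(z) = C1/cos(z)^(2/5)


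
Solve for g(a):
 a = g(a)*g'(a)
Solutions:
 g(a) = -sqrt(C1 + a^2)
 g(a) = sqrt(C1 + a^2)


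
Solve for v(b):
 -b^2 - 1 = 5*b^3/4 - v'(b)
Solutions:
 v(b) = C1 + 5*b^4/16 + b^3/3 + b


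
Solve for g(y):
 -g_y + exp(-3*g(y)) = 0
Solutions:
 g(y) = log(C1 + 3*y)/3
 g(y) = log((-3^(1/3) - 3^(5/6)*I)*(C1 + y)^(1/3)/2)
 g(y) = log((-3^(1/3) + 3^(5/6)*I)*(C1 + y)^(1/3)/2)


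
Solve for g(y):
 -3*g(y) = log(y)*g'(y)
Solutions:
 g(y) = C1*exp(-3*li(y))


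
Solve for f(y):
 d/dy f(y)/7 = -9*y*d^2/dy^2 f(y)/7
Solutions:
 f(y) = C1 + C2*y^(8/9)


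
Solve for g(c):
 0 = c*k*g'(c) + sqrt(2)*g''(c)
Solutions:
 g(c) = Piecewise((-2^(3/4)*sqrt(pi)*C1*erf(2^(1/4)*c*sqrt(k)/2)/(2*sqrt(k)) - C2, (k > 0) | (k < 0)), (-C1*c - C2, True))


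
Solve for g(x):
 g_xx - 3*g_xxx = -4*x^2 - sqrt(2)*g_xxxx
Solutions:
 g(x) = C1 + C2*x + C3*exp(sqrt(2)*x*(3 - sqrt(9 - 4*sqrt(2)))/4) + C4*exp(sqrt(2)*x*(sqrt(9 - 4*sqrt(2)) + 3)/4) - x^4/3 - 4*x^3 + 4*x^2*(-9 + sqrt(2))


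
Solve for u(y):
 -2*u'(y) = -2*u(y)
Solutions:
 u(y) = C1*exp(y)


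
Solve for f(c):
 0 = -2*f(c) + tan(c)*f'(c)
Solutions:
 f(c) = C1*sin(c)^2


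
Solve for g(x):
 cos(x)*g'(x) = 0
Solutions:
 g(x) = C1


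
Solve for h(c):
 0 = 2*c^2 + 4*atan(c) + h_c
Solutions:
 h(c) = C1 - 2*c^3/3 - 4*c*atan(c) + 2*log(c^2 + 1)


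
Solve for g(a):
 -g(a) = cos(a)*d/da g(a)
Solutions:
 g(a) = C1*sqrt(sin(a) - 1)/sqrt(sin(a) + 1)


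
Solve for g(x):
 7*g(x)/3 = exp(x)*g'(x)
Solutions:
 g(x) = C1*exp(-7*exp(-x)/3)


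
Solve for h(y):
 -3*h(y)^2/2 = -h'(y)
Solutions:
 h(y) = -2/(C1 + 3*y)


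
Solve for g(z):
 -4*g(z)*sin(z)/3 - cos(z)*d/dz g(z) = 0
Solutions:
 g(z) = C1*cos(z)^(4/3)


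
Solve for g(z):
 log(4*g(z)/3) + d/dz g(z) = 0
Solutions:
 Integral(1/(log(_y) - log(3) + 2*log(2)), (_y, g(z))) = C1 - z


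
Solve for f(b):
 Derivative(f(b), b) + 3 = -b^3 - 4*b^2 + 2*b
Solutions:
 f(b) = C1 - b^4/4 - 4*b^3/3 + b^2 - 3*b


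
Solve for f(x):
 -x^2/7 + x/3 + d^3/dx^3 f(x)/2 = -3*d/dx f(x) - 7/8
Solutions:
 f(x) = C1 + C2*sin(sqrt(6)*x) + C3*cos(sqrt(6)*x) + x^3/63 - x^2/18 - 155*x/504


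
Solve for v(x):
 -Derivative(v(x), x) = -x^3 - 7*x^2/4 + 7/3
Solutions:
 v(x) = C1 + x^4/4 + 7*x^3/12 - 7*x/3


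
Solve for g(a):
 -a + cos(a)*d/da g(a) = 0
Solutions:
 g(a) = C1 + Integral(a/cos(a), a)


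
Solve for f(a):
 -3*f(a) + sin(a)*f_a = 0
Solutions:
 f(a) = C1*(cos(a) - 1)^(3/2)/(cos(a) + 1)^(3/2)


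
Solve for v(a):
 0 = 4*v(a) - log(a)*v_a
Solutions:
 v(a) = C1*exp(4*li(a))


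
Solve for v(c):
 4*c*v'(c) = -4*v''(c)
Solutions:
 v(c) = C1 + C2*erf(sqrt(2)*c/2)


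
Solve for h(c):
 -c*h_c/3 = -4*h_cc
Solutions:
 h(c) = C1 + C2*erfi(sqrt(6)*c/12)


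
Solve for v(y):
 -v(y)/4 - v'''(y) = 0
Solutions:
 v(y) = C3*exp(-2^(1/3)*y/2) + (C1*sin(2^(1/3)*sqrt(3)*y/4) + C2*cos(2^(1/3)*sqrt(3)*y/4))*exp(2^(1/3)*y/4)


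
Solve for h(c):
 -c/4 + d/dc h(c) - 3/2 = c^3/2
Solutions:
 h(c) = C1 + c^4/8 + c^2/8 + 3*c/2


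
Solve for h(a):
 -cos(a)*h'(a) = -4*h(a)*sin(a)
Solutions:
 h(a) = C1/cos(a)^4


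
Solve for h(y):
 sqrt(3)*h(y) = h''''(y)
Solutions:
 h(y) = C1*exp(-3^(1/8)*y) + C2*exp(3^(1/8)*y) + C3*sin(3^(1/8)*y) + C4*cos(3^(1/8)*y)


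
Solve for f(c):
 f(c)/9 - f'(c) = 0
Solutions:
 f(c) = C1*exp(c/9)


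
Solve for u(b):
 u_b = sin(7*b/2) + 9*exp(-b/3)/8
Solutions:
 u(b) = C1 - 2*cos(7*b/2)/7 - 27*exp(-b/3)/8


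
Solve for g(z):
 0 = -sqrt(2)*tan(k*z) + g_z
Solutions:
 g(z) = C1 + sqrt(2)*Piecewise((-log(cos(k*z))/k, Ne(k, 0)), (0, True))


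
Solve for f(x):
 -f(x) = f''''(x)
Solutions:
 f(x) = (C1*sin(sqrt(2)*x/2) + C2*cos(sqrt(2)*x/2))*exp(-sqrt(2)*x/2) + (C3*sin(sqrt(2)*x/2) + C4*cos(sqrt(2)*x/2))*exp(sqrt(2)*x/2)


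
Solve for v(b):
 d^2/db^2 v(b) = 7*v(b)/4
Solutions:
 v(b) = C1*exp(-sqrt(7)*b/2) + C2*exp(sqrt(7)*b/2)


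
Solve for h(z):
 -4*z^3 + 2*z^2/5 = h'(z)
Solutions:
 h(z) = C1 - z^4 + 2*z^3/15


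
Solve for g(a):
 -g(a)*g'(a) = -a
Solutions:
 g(a) = -sqrt(C1 + a^2)
 g(a) = sqrt(C1 + a^2)


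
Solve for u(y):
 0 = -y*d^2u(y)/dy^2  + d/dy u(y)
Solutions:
 u(y) = C1 + C2*y^2


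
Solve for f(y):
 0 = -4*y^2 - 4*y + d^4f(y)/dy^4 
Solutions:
 f(y) = C1 + C2*y + C3*y^2 + C4*y^3 + y^6/90 + y^5/30


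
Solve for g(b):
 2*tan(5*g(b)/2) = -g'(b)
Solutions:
 g(b) = -2*asin(C1*exp(-5*b))/5 + 2*pi/5
 g(b) = 2*asin(C1*exp(-5*b))/5


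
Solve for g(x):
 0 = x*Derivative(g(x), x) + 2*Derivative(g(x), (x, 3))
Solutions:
 g(x) = C1 + Integral(C2*airyai(-2^(2/3)*x/2) + C3*airybi(-2^(2/3)*x/2), x)


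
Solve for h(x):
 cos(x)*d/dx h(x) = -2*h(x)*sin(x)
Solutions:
 h(x) = C1*cos(x)^2


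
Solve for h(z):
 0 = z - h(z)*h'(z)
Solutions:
 h(z) = -sqrt(C1 + z^2)
 h(z) = sqrt(C1 + z^2)


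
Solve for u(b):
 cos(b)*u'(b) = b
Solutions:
 u(b) = C1 + Integral(b/cos(b), b)


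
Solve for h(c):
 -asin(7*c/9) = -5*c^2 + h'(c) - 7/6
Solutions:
 h(c) = C1 + 5*c^3/3 - c*asin(7*c/9) + 7*c/6 - sqrt(81 - 49*c^2)/7


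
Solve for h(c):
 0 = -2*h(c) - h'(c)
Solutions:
 h(c) = C1*exp(-2*c)


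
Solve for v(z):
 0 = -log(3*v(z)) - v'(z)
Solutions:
 Integral(1/(log(_y) + log(3)), (_y, v(z))) = C1 - z


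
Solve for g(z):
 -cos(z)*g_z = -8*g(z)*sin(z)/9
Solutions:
 g(z) = C1/cos(z)^(8/9)


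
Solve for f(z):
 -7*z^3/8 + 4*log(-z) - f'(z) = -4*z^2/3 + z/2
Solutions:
 f(z) = C1 - 7*z^4/32 + 4*z^3/9 - z^2/4 + 4*z*log(-z) - 4*z


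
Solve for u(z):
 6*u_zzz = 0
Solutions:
 u(z) = C1 + C2*z + C3*z^2


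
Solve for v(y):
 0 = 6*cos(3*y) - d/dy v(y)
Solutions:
 v(y) = C1 + 2*sin(3*y)


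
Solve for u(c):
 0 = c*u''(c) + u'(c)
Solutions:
 u(c) = C1 + C2*log(c)


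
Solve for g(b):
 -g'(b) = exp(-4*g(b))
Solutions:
 g(b) = log(-I*(C1 - 4*b)^(1/4))
 g(b) = log(I*(C1 - 4*b)^(1/4))
 g(b) = log(-(C1 - 4*b)^(1/4))
 g(b) = log(C1 - 4*b)/4
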